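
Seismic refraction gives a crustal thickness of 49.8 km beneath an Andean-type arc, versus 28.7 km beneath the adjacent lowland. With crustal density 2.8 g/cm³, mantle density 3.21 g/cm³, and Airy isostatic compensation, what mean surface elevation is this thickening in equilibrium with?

2.7 km

Excess crust Δ = 49.8 km − 28.7 km = 21.1 km, split between elevation h and root r with h + r = Δ.
Airy balance ρ_c h = (ρ_m − ρ_c) r gives r = h ρ_c/(ρ_m − ρ_c), so h (1 + ρ_c/(ρ_m − ρ_c)) = Δ, i.e. h = Δ (ρ_m − ρ_c)/ρ_m.
h = 21.1 km × 0.41/3.21 = 2.7 km.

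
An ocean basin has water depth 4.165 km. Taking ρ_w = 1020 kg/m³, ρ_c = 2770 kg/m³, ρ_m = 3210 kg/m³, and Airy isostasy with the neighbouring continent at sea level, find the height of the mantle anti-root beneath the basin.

Balancing pressure at the compensation depth: replacing crust with seawater at the top is compensated by replacing crust with mantle at the base: d (ρ_c − ρ_w) = a (ρ_m − ρ_c).
a = d (ρ_c − ρ_w)/(ρ_m − ρ_c) = 4.165 km × 1750/440 = 16.6 km.

16.6 km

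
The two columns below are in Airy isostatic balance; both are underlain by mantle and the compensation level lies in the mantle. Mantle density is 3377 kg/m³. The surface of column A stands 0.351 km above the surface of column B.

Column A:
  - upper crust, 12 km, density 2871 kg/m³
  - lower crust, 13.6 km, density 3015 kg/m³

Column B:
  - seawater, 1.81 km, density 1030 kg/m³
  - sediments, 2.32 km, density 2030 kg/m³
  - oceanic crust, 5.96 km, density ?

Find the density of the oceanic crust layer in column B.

Take the compensation level at the base of the deeper column (depth z_c below the surface of column A) and equate Σ ρ_i t_i down to z_c; mantle fills any gap and the z_c terms cancel.
Column A: 12×2871 + 13.6×3015 + (z_c − 25.6)×3377
Column B: 0.351×0 + 1.81×1030 + 2.32×2030 + 5.96×ρ + (z_c − 0.351 − 10.09)×3377
The z_c×3377 term appears on both sides and cancels. Collect the known terms of each column as K = Σ(ρt)_known − 3377 × (depth of known layers): K_A = 75456 − 3377×25.6 = −10995.2; K_B = 6573.9 − 3377×(0.351 + 10.09) = −28685.357.
Balance: K_A = K_B + 5.96×ρ, so ρ = (K_A − K_B)/5.96 = 17690.2/5.96 = 2970 kg/m³.

2970 kg/m³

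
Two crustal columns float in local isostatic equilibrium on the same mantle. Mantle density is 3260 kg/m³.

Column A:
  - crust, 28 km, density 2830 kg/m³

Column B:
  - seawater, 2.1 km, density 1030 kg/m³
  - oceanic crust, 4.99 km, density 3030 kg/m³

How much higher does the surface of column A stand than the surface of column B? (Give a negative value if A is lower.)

1.9 km

For any compensation level in the mantle, the mantle terms cancel and isostasy reduces to e = (Σt_A − Σt_B) − (Σ(ρt)_A − Σ(ρt)_B) / ρ_m.
Σt_A = 28 km; Σt_B = 7.09 km; Σ(ρt)_A = 79240; Σ(ρt)_B = 17282.7 (in km·kg/m³).
e = (28 − 7.09) − (79240 − 17282.7) / 3260 = 1.9 km.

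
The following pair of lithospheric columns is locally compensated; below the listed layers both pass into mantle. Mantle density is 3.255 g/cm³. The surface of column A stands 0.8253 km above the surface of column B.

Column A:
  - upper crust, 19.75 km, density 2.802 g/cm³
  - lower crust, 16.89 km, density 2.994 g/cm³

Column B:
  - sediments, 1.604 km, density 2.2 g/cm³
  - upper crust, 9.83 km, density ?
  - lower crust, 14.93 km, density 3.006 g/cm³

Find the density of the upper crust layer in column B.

2.72 g/cm³

Take the compensation level at the base of the deeper column (depth z_c below the surface of column A) and equate Σ ρ_i t_i down to z_c; mantle fills any gap and the z_c terms cancel.
Column A: 19.75×2.802 + 16.89×2.994 + (z_c − 36.64)×3.255
Column B: 0.8253×0 + 1.604×2.2 + 9.83×ρ + 14.93×3.006 + (z_c − 0.8253 − 26.364)×3.255
The z_c×3.255 term appears on both sides and cancels. Collect the known terms of each column as K = Σ(ρt)_known − 3.255 × (depth of known layers): K_A = 105.90816 − 3.255×36.64 = −13.35504; K_B = 48.40838 − 3.255×(0.8253 + 26.364) = −40.0927915.
Balance: K_A = K_B + 9.83×ρ, so ρ = (K_A − K_B)/9.83 = 26.7378/9.83 = 2.72 g/cm³.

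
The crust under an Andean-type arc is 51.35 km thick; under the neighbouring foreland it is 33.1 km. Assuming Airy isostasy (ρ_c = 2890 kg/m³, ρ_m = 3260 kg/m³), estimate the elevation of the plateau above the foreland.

Excess crust Δ = 51.35 km − 33.1 km = 18.25 km, split between elevation h and root r with h + r = Δ.
Airy balance ρ_c h = (ρ_m − ρ_c) r gives r = h ρ_c/(ρ_m − ρ_c), so h (1 + ρ_c/(ρ_m − ρ_c)) = Δ, i.e. h = Δ (ρ_m − ρ_c)/ρ_m.
h = 18.25 km × 370/3260 = 2.07 km.

2.07 km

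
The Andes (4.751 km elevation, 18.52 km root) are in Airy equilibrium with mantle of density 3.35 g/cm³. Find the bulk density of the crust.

2.67 g/cm³

ρ_c h = (ρ_m − ρ_c) r → ρ_c (h + r) = ρ_m r → ρ_c = ρ_m r / (h + r).
ρ_c = 3.35 × 18.52 km / (4.751 km + 18.52 km) = 2.67 g/cm³.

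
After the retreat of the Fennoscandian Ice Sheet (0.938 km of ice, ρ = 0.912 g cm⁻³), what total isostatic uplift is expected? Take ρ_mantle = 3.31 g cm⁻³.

Removing the load lets mantle flow back in; uplift u satisfies ρ_ice t = ρ_m u.
u = t ρ_ice/ρ_m = 0.938 km × 0.912/3.31 = 0.258 km.

0.258 km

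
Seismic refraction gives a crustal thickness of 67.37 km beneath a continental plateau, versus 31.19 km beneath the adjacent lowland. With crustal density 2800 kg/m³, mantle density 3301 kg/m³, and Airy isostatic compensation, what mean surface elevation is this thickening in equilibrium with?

Excess crust Δ = 67.37 km − 31.19 km = 36.18 km, split between elevation h and root r with h + r = Δ.
Airy balance ρ_c h = (ρ_m − ρ_c) r gives r = h ρ_c/(ρ_m − ρ_c), so h (1 + ρ_c/(ρ_m − ρ_c)) = Δ, i.e. h = Δ (ρ_m − ρ_c)/ρ_m.
h = 36.18 km × 501/3301 = 5.49 km.

5.49 km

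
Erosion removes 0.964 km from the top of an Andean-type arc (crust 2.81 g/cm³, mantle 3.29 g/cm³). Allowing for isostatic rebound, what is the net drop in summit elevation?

0.141 km

Rebound u = e ρ_c/ρ_m = 0.964 km × 2.81/3.29 = 0.8234 km.
Net surface drop = e − u = 0.964 km − 0.8234 km = e (ρ_m − ρ_c)/ρ_m = 0.141 km.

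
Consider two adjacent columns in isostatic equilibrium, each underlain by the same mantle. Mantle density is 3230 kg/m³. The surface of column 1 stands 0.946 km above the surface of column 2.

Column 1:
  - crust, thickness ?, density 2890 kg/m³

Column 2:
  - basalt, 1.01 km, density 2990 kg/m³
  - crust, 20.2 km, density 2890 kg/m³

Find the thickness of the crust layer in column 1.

29.9 km

Take the compensation level at the base of the deeper column (depth z_c below the surface of column 1) and equate Σ ρ_i t_i down to z_c; mantle fills any gap and the z_c terms cancel.
Column 1: x×2890 + (z_c − 0 − x)×3230
Column 2: 0.946×0 + 1.01×2990 + 20.2×2890 + (z_c − 0.946 − 21.21)×3230
The z_c×3230 term appears on both sides and cancels. Collect the known terms of each column as K = Σ(ρt)_known − 3230 × (depth of known layers): K_1 = 0 − 3230×0 = 0; K_2 = 61397.9 − 3230×(0.946 + 21.21) = −10165.98.
Balance: K_1 − x×(3230 − 2890) = K_2, so x = (K_1 − K_2)/(3230 − 2890) = 10166/340 = 29.9 km.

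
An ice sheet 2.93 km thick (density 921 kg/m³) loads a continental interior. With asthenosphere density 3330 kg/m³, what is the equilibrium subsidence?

Equating mass per unit area of the two columns: the ice load ρ_ice t is balanced by mantle displaced below, ρ_m s.
s = t ρ_ice / ρ_m = 2.93 km × 921/3330 = 0.81 km.

0.81 km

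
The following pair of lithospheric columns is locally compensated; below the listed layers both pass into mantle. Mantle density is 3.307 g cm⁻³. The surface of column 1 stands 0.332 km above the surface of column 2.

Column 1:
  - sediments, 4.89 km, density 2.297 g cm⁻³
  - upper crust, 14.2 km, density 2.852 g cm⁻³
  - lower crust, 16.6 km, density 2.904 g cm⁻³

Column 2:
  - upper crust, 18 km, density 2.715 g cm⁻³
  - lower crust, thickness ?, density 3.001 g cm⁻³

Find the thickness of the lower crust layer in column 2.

Take the compensation level at the base of the deeper column (depth z_c below the surface of column 1) and equate Σ ρ_i t_i down to z_c; mantle fills any gap and the z_c terms cancel.
Column 1: 4.89×2.297 + 14.2×2.852 + 16.6×2.904 + (z_c − 35.69)×3.307
Column 2: 0.332×0 + 18×2.715 + x×3.001 + (z_c − 0.332 − 18 − x)×3.307
The z_c×3.307 term appears on both sides and cancels. Collect the known terms of each column as K = Σ(ρt)_known − 3.307 × (depth of known layers): K_1 = 99.93713 − 3.307×35.69 = −18.0897; K_2 = 48.87 − 3.307×(0.332 + 18) = −11.753924.
Balance: K_1 = K_2 − x×(3.307 − 3.001), so x = (K_2 − K_1)/(3.307 − 3.001) = 6.33578/0.306 = 20.7 km.

20.7 km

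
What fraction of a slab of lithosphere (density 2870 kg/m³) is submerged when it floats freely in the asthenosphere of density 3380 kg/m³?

Submerged fraction = ρ_obj/ρ_fluid = 2870/3380 = 84.9%.

84.9%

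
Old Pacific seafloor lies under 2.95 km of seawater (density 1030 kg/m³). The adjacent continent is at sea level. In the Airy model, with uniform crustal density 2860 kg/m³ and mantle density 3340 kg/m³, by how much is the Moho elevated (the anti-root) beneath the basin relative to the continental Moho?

11.2 km

For local isostatic compensation: replacing crust with seawater at the top is compensated by replacing crust with mantle at the base: d (ρ_c − ρ_w) = a (ρ_m − ρ_c).
a = d (ρ_c − ρ_w)/(ρ_m − ρ_c) = 2.95 km × 1830/480 = 11.2 km.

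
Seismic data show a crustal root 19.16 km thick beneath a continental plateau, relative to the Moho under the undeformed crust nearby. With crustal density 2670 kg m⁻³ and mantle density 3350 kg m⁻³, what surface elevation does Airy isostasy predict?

For local isostatic compensation: ρ_c h = (ρ_m − ρ_c) r.
h = r (ρ_m − ρ_c) / ρ_c = 19.16 km × (3350 − 2670) / 2670 = 4.88 km.

4.88 km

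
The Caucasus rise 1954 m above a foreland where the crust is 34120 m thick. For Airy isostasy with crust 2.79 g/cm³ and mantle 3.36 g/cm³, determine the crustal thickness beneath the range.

Root depth r = h ρ_c / (ρ_m − ρ_c) = 1954 m × 2.79 / 0.57 = 9564 m.
Total thickness = T + h + r = 34120 m + 1954 m + 9564 m = 45600 m.

45600 m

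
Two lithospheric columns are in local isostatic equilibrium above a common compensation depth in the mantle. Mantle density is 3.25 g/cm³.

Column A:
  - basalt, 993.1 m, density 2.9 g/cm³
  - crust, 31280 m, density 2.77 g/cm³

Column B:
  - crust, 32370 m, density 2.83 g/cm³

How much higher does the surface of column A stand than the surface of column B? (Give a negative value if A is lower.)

544 m

For any compensation level in the mantle, the mantle terms cancel and isostasy reduces to e = (Σt_A − Σt_B) − (Σ(ρt)_A − Σ(ρt)_B) / ρ_m.
Σt_A = 32273.1 m; Σt_B = 32370 m; Σ(ρt)_A = 89525.59; Σ(ρt)_B = 91607.1 (in m·g/cm³).
e = (32273.1 − 32370) − (89525.59 − 91607.1) / 3.25 = 544 m.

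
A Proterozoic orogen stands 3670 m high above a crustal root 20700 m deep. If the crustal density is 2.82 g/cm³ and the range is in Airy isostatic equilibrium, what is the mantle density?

Airy balance: ρ_c h = (ρ_m − ρ_c) r → ρ_m = ρ_c (1 + h/r).
ρ_m = 2.82 × (1 + 3670 m/20700 m) = 3.32 g/cm³.

3.32 g/cm³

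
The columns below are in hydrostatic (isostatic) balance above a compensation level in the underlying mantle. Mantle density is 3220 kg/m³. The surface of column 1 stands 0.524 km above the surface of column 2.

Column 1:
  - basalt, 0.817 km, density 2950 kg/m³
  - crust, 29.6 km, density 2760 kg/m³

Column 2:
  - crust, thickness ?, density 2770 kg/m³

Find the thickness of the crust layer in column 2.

27 km

Take the compensation level at the base of the deeper column (depth z_c below the surface of column 1) and equate Σ ρ_i t_i down to z_c; mantle fills any gap and the z_c terms cancel.
Column 1: 0.817×2950 + 29.6×2760 + (z_c − 30.417)×3220
Column 2: 0.524×0 + x×2770 + (z_c − 0.524 − 0 − x)×3220
The z_c×3220 term appears on both sides and cancels. Collect the known terms of each column as K = Σ(ρt)_known − 3220 × (depth of known layers): K_1 = 84106.15 − 3220×30.417 = −13836.59; K_2 = 0 − 3220×(0.524 + 0) = −1687.28.
Balance: K_1 = K_2 − x×(3220 − 2770), so x = (K_2 − K_1)/(3220 − 2770) = 12149.3/450 = 27 km.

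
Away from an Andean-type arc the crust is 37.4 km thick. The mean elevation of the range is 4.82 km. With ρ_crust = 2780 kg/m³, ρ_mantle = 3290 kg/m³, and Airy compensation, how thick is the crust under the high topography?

Root depth r = h ρ_c / (ρ_m − ρ_c) = 4.82 km × 2780 / 510 = 26.27 km.
Total thickness = T + h + r = 37.4 km + 4.82 km + 26.27 km = 68.5 km.

68.5 km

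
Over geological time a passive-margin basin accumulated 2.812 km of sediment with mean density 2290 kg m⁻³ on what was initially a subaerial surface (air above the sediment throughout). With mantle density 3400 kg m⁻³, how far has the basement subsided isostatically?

Subaerial load: s = t ρ_sed / ρ_m = 2.812 km × 2290/3400 = 1.89 km.

1.89 km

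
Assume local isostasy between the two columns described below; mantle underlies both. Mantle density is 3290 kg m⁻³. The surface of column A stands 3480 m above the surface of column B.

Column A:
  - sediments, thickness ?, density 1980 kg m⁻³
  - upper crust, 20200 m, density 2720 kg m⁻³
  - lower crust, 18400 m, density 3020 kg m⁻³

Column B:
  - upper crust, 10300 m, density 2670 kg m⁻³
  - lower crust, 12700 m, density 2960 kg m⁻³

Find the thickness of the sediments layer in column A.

4230 m

Take the compensation level at the base of the deeper column (depth z_c below the surface of column A) and equate Σ ρ_i t_i down to z_c; mantle fills any gap and the z_c terms cancel.
Column A: x×1980 + 20200×2720 + 18400×3020 + (z_c − 38600 − x)×3290
Column B: 3480×0 + 10300×2670 + 12700×2960 + (z_c − 3480 − 23000)×3290
The z_c×3290 term appears on both sides and cancels. Collect the known terms of each column as K = Σ(ρt)_known − 3290 × (depth of known layers): K_A = 110512000 − 3290×38600 = −16482000; K_B = 65093000 − 3290×(3480 + 23000) = −22026200.
Balance: K_A − x×(3290 − 1980) = K_B, so x = (K_A − K_B)/(3290 − 1980) = 5544200/1310 = 4230 m.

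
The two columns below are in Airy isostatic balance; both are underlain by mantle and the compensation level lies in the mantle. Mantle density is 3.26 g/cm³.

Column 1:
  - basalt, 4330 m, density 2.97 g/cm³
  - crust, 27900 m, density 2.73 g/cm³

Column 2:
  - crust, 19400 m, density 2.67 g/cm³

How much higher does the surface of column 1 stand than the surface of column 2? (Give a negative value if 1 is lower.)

For any compensation level in the mantle, the mantle terms cancel and isostasy reduces to e = (Σt_1 − Σt_2) − (Σ(ρt)_1 − Σ(ρt)_2) / ρ_m.
Σt_1 = 32230 m; Σt_2 = 19400 m; Σ(ρt)_1 = 89027.1; Σ(ρt)_2 = 51798 (in m·g/cm³).
e = (32230 − 19400) − (89027.1 − 51798) / 3.26 = 1410 m.

1410 m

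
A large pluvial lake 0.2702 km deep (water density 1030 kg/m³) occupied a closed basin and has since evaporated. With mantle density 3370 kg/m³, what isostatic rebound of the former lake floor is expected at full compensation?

u = d ρ_w/ρ_m = 0.2702 km × 1030/3370 = 0.0826 km.

0.0826 km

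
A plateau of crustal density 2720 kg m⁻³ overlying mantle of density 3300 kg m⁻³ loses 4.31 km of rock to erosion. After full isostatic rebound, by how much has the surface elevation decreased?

0.758 km

Rebound u = e ρ_c/ρ_m = 4.31 km × 2720/3300 = 3.552 km.
Net surface drop = e − u = 4.31 km − 3.552 km = e (ρ_m − ρ_c)/ρ_m = 0.758 km.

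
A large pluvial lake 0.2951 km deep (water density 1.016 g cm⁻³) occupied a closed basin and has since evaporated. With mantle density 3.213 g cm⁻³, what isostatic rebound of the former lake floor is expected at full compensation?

u = d ρ_w/ρ_m = 0.2951 km × 1.016/3.213 = 0.0933 km.

0.0933 km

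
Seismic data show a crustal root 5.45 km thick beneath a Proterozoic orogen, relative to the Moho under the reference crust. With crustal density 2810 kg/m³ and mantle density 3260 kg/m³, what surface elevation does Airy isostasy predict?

Equating mass per unit area of the two columns: ρ_c h = (ρ_m − ρ_c) r.
h = r (ρ_m − ρ_c) / ρ_c = 5.45 km × (3260 − 2810) / 2810 = 0.873 km.

0.873 km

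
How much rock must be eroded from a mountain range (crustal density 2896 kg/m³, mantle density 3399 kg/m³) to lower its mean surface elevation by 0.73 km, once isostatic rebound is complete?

Net drop Δ = e − u = e − e ρ_c/ρ_m = e (ρ_m − ρ_c)/ρ_m.
e = Δ ρ_m/(ρ_m − ρ_c) = 0.73 km × 3399/503 = 4.93 km.

4.93 km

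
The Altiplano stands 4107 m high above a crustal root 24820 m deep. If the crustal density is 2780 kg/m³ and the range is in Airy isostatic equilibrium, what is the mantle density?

Airy balance: ρ_c h = (ρ_m − ρ_c) r → ρ_m = ρ_c (1 + h/r).
ρ_m = 2780 × (1 + 4107 m/24820 m) = 3240 kg/m³.

3240 kg/m³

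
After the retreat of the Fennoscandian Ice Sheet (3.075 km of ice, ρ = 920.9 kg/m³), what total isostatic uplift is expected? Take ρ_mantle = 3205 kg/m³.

0.884 km

Removing the load lets mantle flow back in; uplift u satisfies ρ_ice t = ρ_m u.
u = t ρ_ice/ρ_m = 3.075 km × 920.9/3205 = 0.884 km.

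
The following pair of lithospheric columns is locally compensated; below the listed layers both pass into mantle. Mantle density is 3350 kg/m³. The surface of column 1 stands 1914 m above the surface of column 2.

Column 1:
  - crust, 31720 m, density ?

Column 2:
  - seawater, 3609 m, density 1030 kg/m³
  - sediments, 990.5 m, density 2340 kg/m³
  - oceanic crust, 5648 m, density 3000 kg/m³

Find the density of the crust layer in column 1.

2790 kg/m³

Take the compensation level at the base of the deeper column (depth z_c below the surface of column 1) and equate Σ ρ_i t_i down to z_c; mantle fills any gap and the z_c terms cancel.
Column 1: 31720×ρ + (z_c − 31720)×3350
Column 2: 1914×0 + 3609×1030 + 990.5×2340 + 5648×3000 + (z_c − 1914 − 10247.5)×3350
The z_c×3350 term appears on both sides and cancels. Collect the known terms of each column as K = Σ(ρt)_known − 3350 × (depth of known layers): K_1 = 0 − 3350×31720 = −106262000; K_2 = 22979040 − 3350×(1914 + 10247.5) = −17761985.
Balance: K_1 + 31720×ρ = K_2, so ρ = (K_2 − K_1)/31720 = 88500000/31720 = 2790 kg/m³.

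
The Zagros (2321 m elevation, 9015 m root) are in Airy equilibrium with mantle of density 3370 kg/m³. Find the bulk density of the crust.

2680 kg/m³

ρ_c h = (ρ_m − ρ_c) r → ρ_c (h + r) = ρ_m r → ρ_c = ρ_m r / (h + r).
ρ_c = 3370 × 9015 m / (2321 m + 9015 m) = 2680 kg/m³.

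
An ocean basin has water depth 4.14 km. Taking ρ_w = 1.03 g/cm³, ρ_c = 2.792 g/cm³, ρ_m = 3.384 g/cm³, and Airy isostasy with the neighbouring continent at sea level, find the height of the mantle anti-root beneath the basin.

Equating mass per unit area of the two columns: replacing crust with seawater at the top is compensated by replacing crust with mantle at the base: d (ρ_c − ρ_w) = a (ρ_m − ρ_c).
a = d (ρ_c − ρ_w)/(ρ_m − ρ_c) = 4.14 km × 1.762/0.592 = 12.3 km.

12.3 km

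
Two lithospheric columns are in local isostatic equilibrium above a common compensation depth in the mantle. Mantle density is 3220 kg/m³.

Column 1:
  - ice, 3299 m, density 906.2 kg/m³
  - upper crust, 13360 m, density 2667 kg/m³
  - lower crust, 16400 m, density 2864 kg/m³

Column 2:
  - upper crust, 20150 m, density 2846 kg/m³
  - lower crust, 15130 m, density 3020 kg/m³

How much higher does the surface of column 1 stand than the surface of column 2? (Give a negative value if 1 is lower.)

For any compensation level in the mantle, the mantle terms cancel and isostasy reduces to e = (Σt_1 − Σt_2) − (Σ(ρt)_1 − Σ(ρt)_2) / ρ_m.
Σt_1 = 33059 m; Σt_2 = 35280 m; Σ(ρt)_1 = 85590273.8; Σ(ρt)_2 = 103039500 (in m·kg/m³).
e = (33059 − 35280) − (85590273.8 − 103039500) / 3220 = 3200 m.

3200 m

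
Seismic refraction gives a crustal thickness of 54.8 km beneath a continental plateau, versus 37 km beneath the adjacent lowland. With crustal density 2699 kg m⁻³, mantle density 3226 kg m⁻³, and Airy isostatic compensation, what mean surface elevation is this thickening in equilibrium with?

2.91 km

Excess crust Δ = 54.8 km − 37 km = 17.8 km, split between elevation h and root r with h + r = Δ.
Airy balance ρ_c h = (ρ_m − ρ_c) r gives r = h ρ_c/(ρ_m − ρ_c), so h (1 + ρ_c/(ρ_m − ρ_c)) = Δ, i.e. h = Δ (ρ_m − ρ_c)/ρ_m.
h = 17.8 km × 527/3226 = 2.91 km.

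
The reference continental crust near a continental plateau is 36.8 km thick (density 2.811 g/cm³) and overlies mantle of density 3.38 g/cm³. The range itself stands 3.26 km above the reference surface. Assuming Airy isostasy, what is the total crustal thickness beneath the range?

56.2 km

Root depth r = h ρ_c / (ρ_m − ρ_c) = 3.26 km × 2.811 / 0.569 = 16.11 km.
Total thickness = T + h + r = 36.8 km + 3.26 km + 16.11 km = 56.2 km.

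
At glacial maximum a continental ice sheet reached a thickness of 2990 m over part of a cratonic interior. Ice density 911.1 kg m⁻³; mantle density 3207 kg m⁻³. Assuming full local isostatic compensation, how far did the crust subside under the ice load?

Balancing pressure at the compensation depth: the ice load ρ_ice t is balanced by mantle displaced below, ρ_m s.
s = t ρ_ice / ρ_m = 2990 m × 911.1/3207 = 849 m.

849 m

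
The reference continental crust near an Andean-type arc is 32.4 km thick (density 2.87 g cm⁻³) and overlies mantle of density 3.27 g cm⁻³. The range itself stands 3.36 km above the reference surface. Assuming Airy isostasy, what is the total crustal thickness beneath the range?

59.9 km

Root depth r = h ρ_c / (ρ_m − ρ_c) = 3.36 km × 2.87 / 0.4 = 24.11 km.
Total thickness = T + h + r = 32.4 km + 3.36 km + 24.11 km = 59.9 km.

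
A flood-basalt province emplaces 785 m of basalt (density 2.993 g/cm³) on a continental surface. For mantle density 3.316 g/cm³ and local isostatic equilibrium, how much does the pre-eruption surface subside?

709 m

Subaerial loading: s = t ρ_load / ρ_m.
s = 785 m × 2.993/3.316 = 709 m.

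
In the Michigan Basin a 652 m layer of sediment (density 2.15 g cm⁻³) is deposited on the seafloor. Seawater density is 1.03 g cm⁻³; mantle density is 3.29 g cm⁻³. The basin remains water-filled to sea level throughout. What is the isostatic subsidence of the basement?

323 m

Submarine loading: the sediment displaces seawater, and the subsidence is in turn flooded, so s (ρ_m − ρ_w) = t (ρ_sed − ρ_w).
s = 652 m × (2.15 − 1.03) / (3.29 − 1.03) = 323 m.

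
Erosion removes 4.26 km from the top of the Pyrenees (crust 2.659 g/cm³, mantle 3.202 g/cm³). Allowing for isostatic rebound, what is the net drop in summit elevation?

Rebound u = e ρ_c/ρ_m = 4.26 km × 2.659/3.202 = 3.538 km.
Net surface drop = e − u = 4.26 km − 3.538 km = e (ρ_m − ρ_c)/ρ_m = 0.722 km.

0.722 km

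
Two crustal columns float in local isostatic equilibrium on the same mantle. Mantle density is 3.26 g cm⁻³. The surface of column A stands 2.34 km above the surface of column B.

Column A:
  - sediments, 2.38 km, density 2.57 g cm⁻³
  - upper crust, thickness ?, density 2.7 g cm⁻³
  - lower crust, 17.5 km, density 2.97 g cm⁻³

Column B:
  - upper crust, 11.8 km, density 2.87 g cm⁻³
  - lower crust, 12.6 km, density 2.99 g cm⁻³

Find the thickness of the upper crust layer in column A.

15.9 km

Take the compensation level at the base of the deeper column (depth z_c below the surface of column A) and equate Σ ρ_i t_i down to z_c; mantle fills any gap and the z_c terms cancel.
Column A: 2.38×2.57 + x×2.7 + 17.5×2.97 + (z_c − 19.88 − x)×3.26
Column B: 2.34×0 + 11.8×2.87 + 12.6×2.99 + (z_c − 2.34 − 24.4)×3.26
The z_c×3.26 term appears on both sides and cancels. Collect the known terms of each column as K = Σ(ρt)_known − 3.26 × (depth of known layers): K_A = 58.0916 − 3.26×19.88 = −6.7172; K_B = 71.54 − 3.26×(2.34 + 24.4) = −15.6324.
Balance: K_A − x×(3.26 − 2.7) = K_B, so x = (K_A − K_B)/(3.26 − 2.7) = 8.9152/0.56 = 15.9 km.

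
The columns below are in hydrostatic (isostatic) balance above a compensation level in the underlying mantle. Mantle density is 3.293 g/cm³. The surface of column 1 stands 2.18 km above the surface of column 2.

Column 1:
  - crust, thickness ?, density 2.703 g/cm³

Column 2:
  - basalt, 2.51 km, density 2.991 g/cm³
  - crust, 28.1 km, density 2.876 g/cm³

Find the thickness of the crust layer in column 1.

Take the compensation level at the base of the deeper column (depth z_c below the surface of column 1) and equate Σ ρ_i t_i down to z_c; mantle fills any gap and the z_c terms cancel.
Column 1: x×2.703 + (z_c − 0 − x)×3.293
Column 2: 2.18×0 + 2.51×2.991 + 28.1×2.876 + (z_c − 2.18 − 30.61)×3.293
The z_c×3.293 term appears on both sides and cancels. Collect the known terms of each column as K = Σ(ρt)_known − 3.293 × (depth of known layers): K_1 = 0 − 3.293×0 = 0; K_2 = 88.32301 − 3.293×(2.18 + 30.61) = −19.65446.
Balance: K_1 − x×(3.293 − 2.703) = K_2, so x = (K_1 − K_2)/(3.293 − 2.703) = 19.6545/0.59 = 33.3 km.

33.3 km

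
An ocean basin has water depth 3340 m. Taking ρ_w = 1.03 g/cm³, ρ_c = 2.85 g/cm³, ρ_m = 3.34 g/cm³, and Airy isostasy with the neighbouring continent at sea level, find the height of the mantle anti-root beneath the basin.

12400 m

By Archimedes' principle applied to the lithosphere: replacing crust with seawater at the top is compensated by replacing crust with mantle at the base: d (ρ_c − ρ_w) = a (ρ_m − ρ_c).
a = d (ρ_c − ρ_w)/(ρ_m − ρ_c) = 3340 m × 1.82/0.49 = 12400 m.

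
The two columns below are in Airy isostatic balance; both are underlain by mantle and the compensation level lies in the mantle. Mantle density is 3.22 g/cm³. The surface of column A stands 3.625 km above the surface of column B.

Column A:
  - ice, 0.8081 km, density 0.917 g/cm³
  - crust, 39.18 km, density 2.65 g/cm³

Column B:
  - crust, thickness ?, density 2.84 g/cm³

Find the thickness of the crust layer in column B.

Take the compensation level at the base of the deeper column (depth z_c below the surface of column A) and equate Σ ρ_i t_i down to z_c; mantle fills any gap and the z_c terms cancel.
Column A: 0.8081×0.917 + 39.18×2.65 + (z_c − 39.9881)×3.22
Column B: 3.625×0 + x×2.84 + (z_c − 3.625 − 0 − x)×3.22
The z_c×3.22 term appears on both sides and cancels. Collect the known terms of each column as K = Σ(ρt)_known − 3.22 × (depth of known layers): K_A = 104.568028 − 3.22×39.9881 = −24.1936543; K_B = 0 − 3.22×(3.625 + 0) = −11.6725.
Balance: K_A = K_B − x×(3.22 − 2.84), so x = (K_B − K_A)/(3.22 − 2.84) = 12.5212/0.38 = 33 km.

33 km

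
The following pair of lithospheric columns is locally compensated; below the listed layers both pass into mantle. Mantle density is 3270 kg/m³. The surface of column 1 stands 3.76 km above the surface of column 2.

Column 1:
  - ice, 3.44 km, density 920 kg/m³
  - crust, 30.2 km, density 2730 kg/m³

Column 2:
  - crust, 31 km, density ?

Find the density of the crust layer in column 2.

2880 kg/m³

Take the compensation level at the base of the deeper column (depth z_c below the surface of column 1) and equate Σ ρ_i t_i down to z_c; mantle fills any gap and the z_c terms cancel.
Column 1: 3.44×920 + 30.2×2730 + (z_c − 33.64)×3270
Column 2: 3.76×0 + 31×ρ + (z_c − 3.76 − 31)×3270
The z_c×3270 term appears on both sides and cancels. Collect the known terms of each column as K = Σ(ρt)_known − 3270 × (depth of known layers): K_1 = 85610.8 − 3270×33.64 = −24392; K_2 = 0 − 3270×(3.76 + 31) = −113665.2.
Balance: K_1 = K_2 + 31×ρ, so ρ = (K_1 − K_2)/31 = 89273.2/31 = 2880 kg/m³.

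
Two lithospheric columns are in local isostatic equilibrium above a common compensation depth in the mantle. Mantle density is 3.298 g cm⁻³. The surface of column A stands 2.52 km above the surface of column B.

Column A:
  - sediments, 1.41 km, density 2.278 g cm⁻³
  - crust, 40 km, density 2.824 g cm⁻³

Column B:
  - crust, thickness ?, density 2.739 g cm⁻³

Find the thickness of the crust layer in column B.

Take the compensation level at the base of the deeper column (depth z_c below the surface of column A) and equate Σ ρ_i t_i down to z_c; mantle fills any gap and the z_c terms cancel.
Column A: 1.41×2.278 + 40×2.824 + (z_c − 41.41)×3.298
Column B: 2.52×0 + x×2.739 + (z_c − 2.52 − 0 − x)×3.298
The z_c×3.298 term appears on both sides and cancels. Collect the known terms of each column as K = Σ(ρt)_known − 3.298 × (depth of known layers): K_A = 116.17198 − 3.298×41.41 = −20.3982; K_B = 0 − 3.298×(2.52 + 0) = −8.31096.
Balance: K_A = K_B − x×(3.298 − 2.739), so x = (K_B − K_A)/(3.298 − 2.739) = 12.0872/0.559 = 21.6 km.

21.6 km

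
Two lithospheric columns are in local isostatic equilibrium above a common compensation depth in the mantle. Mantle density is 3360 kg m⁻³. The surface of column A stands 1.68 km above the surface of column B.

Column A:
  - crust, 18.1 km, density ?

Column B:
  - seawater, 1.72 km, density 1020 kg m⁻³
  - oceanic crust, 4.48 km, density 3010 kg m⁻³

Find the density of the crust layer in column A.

2740 kg m⁻³

Take the compensation level at the base of the deeper column (depth z_c below the surface of column A) and equate Σ ρ_i t_i down to z_c; mantle fills any gap and the z_c terms cancel.
Column A: 18.1×ρ + (z_c − 18.1)×3360
Column B: 1.68×0 + 1.72×1020 + 4.48×3010 + (z_c − 1.68 − 6.2)×3360
The z_c×3360 term appears on both sides and cancels. Collect the known terms of each column as K = Σ(ρt)_known − 3360 × (depth of known layers): K_A = 0 − 3360×18.1 = −60816; K_B = 15239.2 − 3360×(1.68 + 6.2) = −11237.6.
Balance: K_A + 18.1×ρ = K_B, so ρ = (K_B − K_A)/18.1 = 49578.4/18.1 = 2740 kg m⁻³.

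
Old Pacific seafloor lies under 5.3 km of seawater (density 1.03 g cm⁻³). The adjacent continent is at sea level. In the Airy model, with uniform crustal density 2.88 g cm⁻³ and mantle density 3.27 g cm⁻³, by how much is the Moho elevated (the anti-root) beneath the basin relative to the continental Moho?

25.1 km

For local isostatic compensation: replacing crust with seawater at the top is compensated by replacing crust with mantle at the base: d (ρ_c − ρ_w) = a (ρ_m − ρ_c).
a = d (ρ_c − ρ_w)/(ρ_m − ρ_c) = 5.3 km × 1.85/0.39 = 25.1 km.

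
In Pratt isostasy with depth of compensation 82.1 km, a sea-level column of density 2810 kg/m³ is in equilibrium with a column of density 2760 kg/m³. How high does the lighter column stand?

1.49 km

ρ_ref D = ρ (D + h) → h = D (ρ_ref − ρ)/ρ.
h = 82.1 km × (2810 − 2760)/2760 = 1.49 km.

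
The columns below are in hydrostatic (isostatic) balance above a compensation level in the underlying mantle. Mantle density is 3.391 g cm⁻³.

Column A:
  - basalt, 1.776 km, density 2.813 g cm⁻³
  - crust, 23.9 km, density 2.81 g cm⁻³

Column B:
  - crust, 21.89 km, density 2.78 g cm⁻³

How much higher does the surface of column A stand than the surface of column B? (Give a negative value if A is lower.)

0.453 km

For any compensation level in the mantle, the mantle terms cancel and isostasy reduces to e = (Σt_A − Σt_B) − (Σ(ρt)_A − Σ(ρt)_B) / ρ_m.
Σt_A = 25.676 km; Σt_B = 21.89 km; Σ(ρt)_A = 72.154888; Σ(ρt)_B = 60.8542 (in km·g cm⁻³).
e = (25.676 − 21.89) − (72.154888 − 60.8542) / 3.391 = 0.453 km.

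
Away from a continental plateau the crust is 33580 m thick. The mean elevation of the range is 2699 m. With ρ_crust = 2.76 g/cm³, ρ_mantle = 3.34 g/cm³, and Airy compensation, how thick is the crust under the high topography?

Root depth r = h ρ_c / (ρ_m − ρ_c) = 2699 m × 2.76 / 0.58 = 12840 m.
Total thickness = T + h + r = 33580 m + 2699 m + 12840 m = 49100 m.

49100 m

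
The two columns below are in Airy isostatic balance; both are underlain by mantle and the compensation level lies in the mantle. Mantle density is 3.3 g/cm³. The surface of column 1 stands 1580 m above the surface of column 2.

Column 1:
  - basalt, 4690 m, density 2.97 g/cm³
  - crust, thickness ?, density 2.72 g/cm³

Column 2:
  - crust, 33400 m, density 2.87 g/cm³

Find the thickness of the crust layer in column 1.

Take the compensation level at the base of the deeper column (depth z_c below the surface of column 1) and equate Σ ρ_i t_i down to z_c; mantle fills any gap and the z_c terms cancel.
Column 1: 4690×2.97 + x×2.72 + (z_c − 4690 − x)×3.3
Column 2: 1580×0 + 33400×2.87 + (z_c − 1580 − 33400)×3.3
The z_c×3.3 term appears on both sides and cancels. Collect the known terms of each column as K = Σ(ρt)_known − 3.3 × (depth of known layers): K_1 = 13929.3 − 3.3×4690 = −1547.7; K_2 = 95858 − 3.3×(1580 + 33400) = −19576.
Balance: K_1 − x×(3.3 − 2.72) = K_2, so x = (K_1 − K_2)/(3.3 − 2.72) = 18028.3/0.58 = 31100 m.

31100 m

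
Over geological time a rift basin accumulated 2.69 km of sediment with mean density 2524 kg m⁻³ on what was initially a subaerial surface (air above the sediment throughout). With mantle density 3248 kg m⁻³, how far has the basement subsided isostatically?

Subaerial load: s = t ρ_sed / ρ_m = 2.69 km × 2524/3248 = 2.09 km.

2.09 km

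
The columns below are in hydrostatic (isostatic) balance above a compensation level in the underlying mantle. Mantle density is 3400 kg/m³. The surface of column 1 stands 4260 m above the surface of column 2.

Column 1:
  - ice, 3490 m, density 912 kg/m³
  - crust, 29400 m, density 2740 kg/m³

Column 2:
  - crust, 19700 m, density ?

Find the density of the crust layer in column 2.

2710 kg/m³

Take the compensation level at the base of the deeper column (depth z_c below the surface of column 1) and equate Σ ρ_i t_i down to z_c; mantle fills any gap and the z_c terms cancel.
Column 1: 3490×912 + 29400×2740 + (z_c − 32890)×3400
Column 2: 4260×0 + 19700×ρ + (z_c − 4260 − 19700)×3400
The z_c×3400 term appears on both sides and cancels. Collect the known terms of each column as K = Σ(ρt)_known − 3400 × (depth of known layers): K_1 = 83738880 − 3400×32890 = −28087120; K_2 = 0 − 3400×(4260 + 19700) = −81464000.
Balance: K_1 = K_2 + 19700×ρ, so ρ = (K_1 − K_2)/19700 = 53376900/19700 = 2710 kg/m³.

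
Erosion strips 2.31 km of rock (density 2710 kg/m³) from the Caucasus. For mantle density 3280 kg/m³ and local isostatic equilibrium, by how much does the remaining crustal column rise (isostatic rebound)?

1.91 km

Unloading: uplift u = e ρ_c/ρ_m = 2.31 km × 2710/3280 = 1.91 km.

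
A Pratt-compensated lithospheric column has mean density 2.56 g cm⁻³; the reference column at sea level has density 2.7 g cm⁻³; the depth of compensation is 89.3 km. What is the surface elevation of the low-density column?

ρ_ref D = ρ (D + h) → h = D (ρ_ref − ρ)/ρ.
h = 89.3 km × (2.7 − 2.56)/2.56 = 4.88 km.

4.88 km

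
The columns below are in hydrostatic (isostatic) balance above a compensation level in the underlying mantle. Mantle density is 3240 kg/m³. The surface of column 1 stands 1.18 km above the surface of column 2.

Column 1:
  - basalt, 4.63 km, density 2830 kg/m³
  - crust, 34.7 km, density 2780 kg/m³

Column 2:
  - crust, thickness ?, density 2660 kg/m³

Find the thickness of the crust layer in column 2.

24.2 km

Take the compensation level at the base of the deeper column (depth z_c below the surface of column 1) and equate Σ ρ_i t_i down to z_c; mantle fills any gap and the z_c terms cancel.
Column 1: 4.63×2830 + 34.7×2780 + (z_c − 39.33)×3240
Column 2: 1.18×0 + x×2660 + (z_c − 1.18 − 0 − x)×3240
The z_c×3240 term appears on both sides and cancels. Collect the known terms of each column as K = Σ(ρt)_known − 3240 × (depth of known layers): K_1 = 109568.9 − 3240×39.33 = −17860.3; K_2 = 0 − 3240×(1.18 + 0) = −3823.2.
Balance: K_1 = K_2 − x×(3240 − 2660), so x = (K_2 − K_1)/(3240 − 2660) = 14037.1/580 = 24.2 km.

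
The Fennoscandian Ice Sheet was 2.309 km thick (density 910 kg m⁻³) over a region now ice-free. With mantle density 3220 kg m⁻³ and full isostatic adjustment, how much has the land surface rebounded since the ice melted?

0.653 km

Removing the load lets mantle flow back in; uplift u satisfies ρ_ice t = ρ_m u.
u = t ρ_ice/ρ_m = 2.309 km × 910/3220 = 0.653 km.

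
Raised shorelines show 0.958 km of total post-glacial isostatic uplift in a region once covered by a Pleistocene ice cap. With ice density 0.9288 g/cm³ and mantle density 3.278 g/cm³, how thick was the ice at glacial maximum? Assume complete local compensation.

u = t ρ_ice/ρ_m → t = u ρ_m/ρ_ice = 0.958 km × 3.278/0.9288 = 3.38 km.

3.38 km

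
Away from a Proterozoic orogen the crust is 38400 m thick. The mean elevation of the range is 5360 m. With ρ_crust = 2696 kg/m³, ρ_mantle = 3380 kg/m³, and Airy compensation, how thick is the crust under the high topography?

64900 m

Root depth r = h ρ_c / (ρ_m − ρ_c) = 5360 m × 2696 / 684 = 21130 m.
Total thickness = T + h + r = 38400 m + 5360 m + 21130 m = 64900 m.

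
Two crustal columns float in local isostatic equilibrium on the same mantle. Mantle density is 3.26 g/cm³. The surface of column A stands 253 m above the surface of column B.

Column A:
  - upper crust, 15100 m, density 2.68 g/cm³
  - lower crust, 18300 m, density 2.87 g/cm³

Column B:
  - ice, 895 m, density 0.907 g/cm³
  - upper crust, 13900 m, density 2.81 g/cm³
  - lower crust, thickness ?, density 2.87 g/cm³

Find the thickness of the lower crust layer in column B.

Take the compensation level at the base of the deeper column (depth z_c below the surface of column A) and equate Σ ρ_i t_i down to z_c; mantle fills any gap and the z_c terms cancel.
Column A: 15100×2.68 + 18300×2.87 + (z_c − 33400)×3.26
Column B: 253×0 + 895×0.907 + 13900×2.81 + x×2.87 + (z_c − 253 − 14795 − x)×3.26
The z_c×3.26 term appears on both sides and cancels. Collect the known terms of each column as K = Σ(ρt)_known − 3.26 × (depth of known layers): K_A = 92989 − 3.26×33400 = −15895; K_B = 39870.765 − 3.26×(253 + 14795) = −9185.715.
Balance: K_A = K_B − x×(3.26 − 2.87), so x = (K_B − K_A)/(3.26 − 2.87) = 6709.28/0.39 = 17200 m.

17200 m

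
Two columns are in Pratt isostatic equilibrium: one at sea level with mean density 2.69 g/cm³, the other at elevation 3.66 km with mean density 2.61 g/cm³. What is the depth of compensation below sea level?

119 km

ρ_ref D = ρ (D + h) → D (ρ_ref − ρ) = ρ h.
D = ρ h/(ρ_ref − ρ) = 2.61 × 3.66 km/(2.69 − 2.61) = 119 km.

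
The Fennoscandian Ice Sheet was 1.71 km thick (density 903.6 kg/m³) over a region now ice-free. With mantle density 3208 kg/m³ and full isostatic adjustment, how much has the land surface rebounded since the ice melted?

0.482 km

Removing the load lets mantle flow back in; uplift u satisfies ρ_ice t = ρ_m u.
u = t ρ_ice/ρ_m = 1.71 km × 903.6/3208 = 0.482 km.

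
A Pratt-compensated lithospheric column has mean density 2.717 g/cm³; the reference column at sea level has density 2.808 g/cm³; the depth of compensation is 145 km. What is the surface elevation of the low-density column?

4.86 km

ρ_ref D = ρ (D + h) → h = D (ρ_ref − ρ)/ρ.
h = 145 km × (2.808 − 2.717)/2.717 = 4.86 km.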